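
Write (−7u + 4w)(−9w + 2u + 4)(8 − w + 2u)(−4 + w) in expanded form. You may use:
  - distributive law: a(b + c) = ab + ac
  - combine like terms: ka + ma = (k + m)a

−2736uw + 1200uw^2 − 143uw^3 − 792u^2w + 156u^2w^2 + 672u^2 + 112u^3 − 28u^3w + 896u + 1344w^2 − 448w^3 + 36w^4 − 512w

(−7u + 4w)(−9w + 2u + 4)(8 − w + 2u)(−4 + w)
= (63uw − 14u^2 − 28u − 36w^2 + 8uw + 16w)(8 − w + 2u)(−4 + w)    [distributive law]
= (71uw − 14u^2 − 28u − 36w^2 + 16w)(8 − w + 2u)(−4 + w)    [combine like terms]
= (568uw − 71uw^2 + 142u^2w − 112u^2 + 14u^2w − 28u^3 − 224u + 28uw − 56u^2 − 288w^2 + 36w^3 − 72uw^2 + 128w − 16w^2 + 32uw)(−4 + w)    [distributive law]
= (628uw − 143uw^2 + 156u^2w − 168u^2 − 28u^3 − 224u − 304w^2 + 36w^3 + 128w)(−4 + w)    [combine like terms]
= −2512uw + 628uw^2 + 572uw^2 − 143uw^3 − 624u^2w + 156u^2w^2 + 672u^2 − 168u^2w + 112u^3 − 28u^3w + 896u − 224uw + 1216w^2 − 304w^3 − 144w^3 + 36w^4 − 512w + 128w^2    [distributive law]
= −2736uw + 1200uw^2 − 143uw^3 − 792u^2w + 156u^2w^2 + 672u^2 + 112u^3 − 28u^3w + 896u + 1344w^2 − 448w^3 + 36w^4 − 512w    [combine like terms]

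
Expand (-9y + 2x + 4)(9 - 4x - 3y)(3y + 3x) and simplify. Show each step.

-279y^2 - 273xy + 171xy^2 + 66x^2y + 81y^3 + 6x^2 - 24x^3 + 108y + 108x

(-9y + 2x + 4)(9 - 4x - 3y)(3y + 3x)
= (-81y + 36xy + 27y^2 + 18x - 8x^2 - 6xy + 36 - 16x - 12y)(3y + 3x)    [distributive law]
= (-93y + 30xy + 27y^2 + 2x - 8x^2 + 36)(3y + 3x)    [combine like terms]
= -279y^2 - 279xy + 90xy^2 + 90x^2y + 81y^3 + 81xy^2 + 6xy + 6x^2 - 24x^2y - 24x^3 + 108y + 108x    [distributive law]
= -279y^2 - 273xy + 171xy^2 + 66x^2y + 81y^3 + 6x^2 - 24x^3 + 108y + 108x    [combine like terms]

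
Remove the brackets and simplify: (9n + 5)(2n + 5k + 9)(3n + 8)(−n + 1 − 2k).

−54n⁴ − 363n³ − 243kn³ − 446n² − 1134kn² − 270k²n² − 1491kn − 870k²n + 503n − 520k − 400k² + 360

(9n + 5)(2n + 5k + 9)(3n + 8)(−n + 1 − 2k)
= (18n² + 45kn + 81n + 10n + 25k + 45)(3n + 8)(−n + 1 − 2k)    [distributive law]
= (18n² + 45kn + 91n + 25k + 45)(3n + 8)(−n + 1 − 2k)    [combine like terms]
= (54n³ + 144n² + 135kn² + 360kn + 273n² + 728n + 75kn + 200k + 135n + 360)(−n + 1 − 2k)    [distributive law]
= (54n³ + 417n² + 135kn² + 435kn + 863n + 200k + 360)(−n + 1 − 2k)    [combine like terms]
= −54n⁴ + 54n³ − 108kn³ − 417n³ + 417n² − 834kn² − 135kn³ + 135kn² − 270k²n² − 435kn² + 435kn − 870k²n − 863n² + 863n − 1726kn − 200kn + 200k − 400k² − 360n + 360 − 720k    [distributive law]
= −54n⁴ − 363n³ − 243kn³ − 446n² − 1134kn² − 270k²n² − 1491kn − 870k²n + 503n − 520k − 400k² + 360    [combine like terms]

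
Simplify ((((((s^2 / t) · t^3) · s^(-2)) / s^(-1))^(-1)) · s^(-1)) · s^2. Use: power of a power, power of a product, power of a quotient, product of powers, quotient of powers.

((((((s^2 / t) · t^3) · s^(-2)) / s^(-1))^(-1)) · s^(-1)) · s^2
= ((((((s^2 / t) · t^3) · s^(-2))^(-1)) / ((s^(-1))^(-1))) · s^(-1)) · s^2    [power of a quotient]
= ((((((s^2 / t) · t^3)^(-1)) · ((s^(-2))^(-1))) / ((s^(-1))^(-1))) · s^(-1)) · s^2    [power of a product]
= ((((((s^2 / t)^(-1)) · ((t^3)^(-1))) · ((s^(-2))^(-1))) / ((s^(-1))^(-1))) · s^(-1)) · s^2    [power of a product]
= (((((((s^2)^(-1)) / (t^(-1))) · ((t^3)^(-1))) · ((s^(-2))^(-1))) / ((s^(-1))^(-1))) · s^(-1)) · s^2    [power of a quotient]
= (((((s^(-2) / (t^(-1))) · ((t^3)^(-1))) · ((s^(-2))^(-1))) / ((s^(-1))^(-1))) · s^(-1)) · s^2    [power of a power]
= (((((s^(-2) / t^(-1)) · t^(-3)) · ((s^(-2))^(-1))) / ((s^(-1))^(-1))) · s^(-1)) · s^2    [power of a power]
= (((((s^(-2) / t^(-1)) · t^(-3)) · s^2) / ((s^(-1))^(-1))) · s^(-1)) · s^2    [power of a power]
= (((((s^(-2) / t^(-1)) · t^(-3)) · s^2) / s) · s^(-1)) · s^2    [power of a power]
= t^(-2)    [quotient of powers; product of powers]

t^(-2)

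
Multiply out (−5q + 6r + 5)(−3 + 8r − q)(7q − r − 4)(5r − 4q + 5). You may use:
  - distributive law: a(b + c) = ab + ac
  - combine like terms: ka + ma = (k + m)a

(−5q + 6r + 5)(−3 + 8r − q)(7q − r − 4)(5r − 4q + 5)
= (15q − 40qr + 5q^2 − 18r + 48r^2 − 6qr − 15 + 40r − 5q)(7q − r − 4)(5r − 4q + 5)    [distributive law]
= (10q − 46qr + 5q^2 + 22r + 48r^2 − 15)(7q − r − 4)(5r − 4q + 5)    [combine like terms]
= (70q^2 − 10qr − 40q − 322q^2r + 46qr^2 + 184qr + 35q^3 − 5q^2r − 20q^2 + 154qr − 22r^2 − 88r + 336qr^2 − 48r^3 − 192r^2 − 105q + 15r + 60)(5r − 4q + 5)    [distributive law]
= (50q^2 + 328qr − 145q − 327q^2r + 382qr^2 + 35q^3 − 214r^2 − 73r − 48r^3 + 60)(5r − 4q + 5)    [combine like terms]
= 250q^2r − 200q^3 + 250q^2 + 1640qr^2 − 1312q^2r + 1640qr − 725qr + 580q^2 − 725q − 1635q^2r^2 + 1308q^3r − 1635q^2r + 1910qr^3 − 1528q^2r^2 + 1910qr^2 + 175q^3r − 140q^4 + 175q^3 − 1070r^3 + 856qr^2 − 1070r^2 − 365r^2 + 292qr − 365r − 240r^4 + 192qr^3 − 240r^3 + 300r − 240q + 300    [distributive law]
= −2697q^2r − 25q^3 + 830q^2 + 4406qr^2 + 1207qr − 965q − 3163q^2r^2 + 1483q^3r + 2102qr^3 − 140q^4 − 1310r^3 − 1435r^2 − 65r − 240r^4 + 300    [combine like terms]

−2697q^2r − 25q^3 + 830q^2 + 4406qr^2 + 1207qr − 965q − 3163q^2r^2 + 1483q^3r + 2102qr^3 − 140q^4 − 1310r^3 − 1435r^2 − 65r − 240r^4 + 300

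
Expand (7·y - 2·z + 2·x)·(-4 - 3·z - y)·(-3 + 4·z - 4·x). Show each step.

(7·y - 2·z + 2·x)·(-4 - 3·z - y)·(-3 + 4·z - 4·x)
= (-28·y - 21·y·z - 7·y^2 + 8·z + 6·z^2 + 2·y·z - 8·x - 6·x·z - 2·x·y)·(-3 + 4·z - 4·x)    [distributive law]
= (-28·y - 19·y·z - 7·y^2 + 8·z + 6·z^2 - 8·x - 6·x·z - 2·x·y)·(-3 + 4·z - 4·x)    [combine like terms]
= 84·y - 112·y·z + 112·x·y + 57·y·z - 76·y·z^2 + 76·x·y·z + 21·y^2 - 28·y^2·z + 28·x·y^2 - 24·z + 32·z^2 - 32·x·z - 18·z^2 + 24·z^3 - 24·x·z^2 + 24·x - 32·x·z + 32·x^2 + 18·x·z - 24·x·z^2 + 24·x^2·z + 6·x·y - 8·x·y·z + 8·x^2·y    [distributive law]
= 84·y - 55·y·z + 118·x·y - 76·y·z^2 + 68·x·y·z + 21·y^2 - 28·y^2·z + 28·x·y^2 - 24·z + 14·z^2 - 46·x·z + 24·z^3 - 48·x·z^2 + 24·x + 32·x^2 + 24·x^2·z + 8·x^2·y    [combine like terms]

84·y - 55·y·z + 118·x·y - 76·y·z^2 + 68·x·y·z + 21·y^2 - 28·y^2·z + 28·x·y^2 - 24·z + 14·z^2 - 46·x·z + 24·z^3 - 48·x·z^2 + 24·x + 32·x^2 + 24·x^2·z + 8·x^2·y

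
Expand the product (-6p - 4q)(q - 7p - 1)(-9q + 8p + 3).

-230pq^2 - 202p^2q + 44pq + 336p^3 + 174p^2 + 18p + 36q^3 - 48q^2 + 12q

(-6p - 4q)(q - 7p - 1)(-9q + 8p + 3)
= (-6pq + 42p^2 + 6p - 4q^2 + 28pq + 4q)(-9q + 8p + 3)    [distributive law]
= (22pq + 42p^2 + 6p - 4q^2 + 4q)(-9q + 8p + 3)    [combine like terms]
= -198pq^2 + 176p^2q + 66pq - 378p^2q + 336p^3 + 126p^2 - 54pq + 48p^2 + 18p + 36q^3 - 32pq^2 - 12q^2 - 36q^2 + 32pq + 12q    [distributive law]
= -230pq^2 - 202p^2q + 44pq + 336p^3 + 174p^2 + 18p + 36q^3 - 48q^2 + 12q    [combine like terms]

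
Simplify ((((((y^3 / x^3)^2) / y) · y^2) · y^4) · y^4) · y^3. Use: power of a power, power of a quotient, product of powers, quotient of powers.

x^(-6)·y^18

((((((y^3 / x^3)^2) / y) · y^2) · y^4) · y^4) · y^3
= (((((((y^3)^2) / ((x^3)^2)) / y) · y^2) · y^4) · y^4) · y^3    [power of a quotient]
= (((((y^6 / ((x^3)^2)) / y) · y^2) · y^4) · y^4) · y^3    [power of a power]
= (((((y^6 / x^6) / y) · y^2) · y^4) · y^4) · y^3    [power of a power]
= x^(-6)·y^18    [quotient of powers; product of powers]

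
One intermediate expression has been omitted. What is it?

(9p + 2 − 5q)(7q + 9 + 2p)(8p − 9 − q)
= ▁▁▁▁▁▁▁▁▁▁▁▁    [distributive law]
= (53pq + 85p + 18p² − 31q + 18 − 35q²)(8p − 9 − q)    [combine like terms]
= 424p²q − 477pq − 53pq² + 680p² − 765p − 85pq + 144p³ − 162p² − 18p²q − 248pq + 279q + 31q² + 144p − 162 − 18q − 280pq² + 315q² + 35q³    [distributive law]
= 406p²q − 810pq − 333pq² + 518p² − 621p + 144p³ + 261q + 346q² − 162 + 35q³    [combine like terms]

By distributive law:

(63pq + 81p + 18p² + 14q + 18 + 4p − 35q² − 45q − 10pq)(8p − 9 − q)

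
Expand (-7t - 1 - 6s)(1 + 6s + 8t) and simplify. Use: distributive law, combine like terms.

(-7t - 1 - 6s)(1 + 6s + 8t)
= -7t - 42st - 56t² - 1 - 6s - 8t - 6s - 36s² - 48st    [distributive law]
= -15t - 90st - 56t² - 1 - 12s - 36s²    [combine like terms]

-15t - 90st - 56t² - 1 - 12s - 36s²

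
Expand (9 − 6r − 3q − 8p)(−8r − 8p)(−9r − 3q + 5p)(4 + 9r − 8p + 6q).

2592r² + 4104r³ − 5664pr² + 4392qr² + 864qr + 216pqr + 1008q²r + 1152pr − 5608p²r + 864pq − 4176p²q + 1008pq² − 1440p² + 4160p³ − 3888r⁴ − 3456pr³ − 5832qr³ − 5616pqr² − 2808q²r² + 6000p²r² + 2712p²qr − 2664pq²r + 3008p³r − 432q³r + 144p²q² − 432pq³ + 2496p³q − 2560p⁴

(9 − 6r − 3q − 8p)(−8r − 8p)(−9r − 3q + 5p)(4 + 9r − 8p + 6q)
= (−72r − 72p + 48r² + 48pr + 24qr + 24pq + 64pr + 64p²)(−9r − 3q + 5p)(4 + 9r − 8p + 6q)    [distributive law]
= (−72r − 72p + 48r² + 112pr + 24qr + 24pq + 64p²)(−9r − 3q + 5p)(4 + 9r − 8p + 6q)    [combine like terms]
= (648r² + 216qr − 360pr + 648pr + 216pq − 360p² − 432r³ − 144qr² + 240pr² − 1008pr² − 336pqr + 560p²r − 216qr² − 72q²r + 120pqr − 216pqr − 72pq² + 120p²q − 576p²r − 192p²q + 320p³)(4 + 9r − 8p + 6q)    [distributive law]
= (648r² + 216qr + 288pr + 216pq − 360p² − 432r³ − 360qr² − 768pr² − 432pqr − 16p²r − 72q²r − 72pq² − 72p²q + 320p³)(4 + 9r − 8p + 6q)    [combine like terms]
= 2592r² + 5832r³ − 5184pr² + 3888qr² + 864qr + 1944qr² − 1728pqr + 1296q²r + 1152pr + 2592pr² − 2304p²r + 1728pqr + 864pq + 1944pqr − 1728p²q + 1296pq² − 1440p² − 3240p²r + 2880p³ − 2160p²q − 1728r³ − 3888r⁴ + 3456pr³ − 2592qr³ − 1440qr² − 3240qr³ + 2880pqr² − 2160q²r² − 3072pr² − 6912pr³ + 6144p²r² − 4608pqr² − 1728pqr − 3888pqr² + 3456p²qr − 2592pq²r − 64p²r − 144p²r² + 128p³r − 96p²qr − 288q²r − 648q²r² + 576pq²r − 432q³r − 288pq² − 648pq²r + 576p²q² − 432pq³ − 288p²q − 648p²qr + 576p³q − 432p²q² + 1280p³ + 2880p³r − 2560p⁴ + 1920p³q    [distributive law]
= 2592r² + 4104r³ − 5664pr² + 4392qr² + 864qr + 216pqr + 1008q²r + 1152pr − 5608p²r + 864pq − 4176p²q + 1008pq² − 1440p² + 4160p³ − 3888r⁴ − 3456pr³ − 5832qr³ − 5616pqr² − 2808q²r² + 6000p²r² + 2712p²qr − 2664pq²r + 3008p³r − 432q³r + 144p²q² − 432pq³ + 2496p³q − 2560p⁴    [combine like terms]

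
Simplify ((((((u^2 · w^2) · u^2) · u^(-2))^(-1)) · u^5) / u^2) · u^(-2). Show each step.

((((((u^2 · w^2) · u^2) · u^(-2))^(-1)) · u^5) / u^2) · u^(-2)
= ((((((u^2 · w^2) · u^2)^(-1)) · ((u^(-2))^(-1))) · u^5) / u^2) · u^(-2)    [power of a product]
= ((((((u^2 · w^2)^(-1)) · ((u^2)^(-1))) · ((u^(-2))^(-1))) · u^5) / u^2) · u^(-2)    [power of a product]
= (((((((u^2)^(-1)) · ((w^2)^(-1))) · ((u^2)^(-1))) · ((u^(-2))^(-1))) · u^5) / u^2) · u^(-2)    [power of a product]
= (((((u^(-2) · ((w^2)^(-1))) · ((u^2)^(-1))) · ((u^(-2))^(-1))) · u^5) / u^2) · u^(-2)    [power of a power]
= (((((u^(-2) · w^(-2)) · ((u^2)^(-1))) · ((u^(-2))^(-1))) · u^5) / u^2) · u^(-2)    [power of a power]
= (((((u^(-2) · w^(-2)) · u^(-2)) · ((u^(-2))^(-1))) · u^5) / u^2) · u^(-2)    [power of a power]
= (((((u^(-2) · w^(-2)) · u^(-2)) · u^2) · u^5) / u^2) · u^(-2)    [power of a power]
= u^(-1)·w^(-2)    [quotient of powers; product of powers]

u^(-1)·w^(-2)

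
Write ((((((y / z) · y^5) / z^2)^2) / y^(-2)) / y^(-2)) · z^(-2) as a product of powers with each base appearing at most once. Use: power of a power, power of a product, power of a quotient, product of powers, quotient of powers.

y^16·z^(-8)

((((((y / z) · y^5) / z^2)^2) / y^(-2)) / y^(-2)) · z^(-2)
= ((((((y / z) · y^5)^2) / ((z^2)^2)) / y^(-2)) / y^(-2)) · z^(-2)    [power of a quotient]
= ((((((y / z)^2) · ((y^5)^2)) / ((z^2)^2)) / y^(-2)) / y^(-2)) · z^(-2)    [power of a product]
= ((((((y^2) / (z^2)) · ((y^5)^2)) / ((z^2)^2)) / y^(-2)) / y^(-2)) · z^(-2)    [power of a quotient]
= (((((y^2 / z^2) · y^10) / ((z^2)^2)) / y^(-2)) / y^(-2)) · z^(-2)    [power of a power]
= (((((y^2 / z^2) · y^10) / z^4) / y^(-2)) / y^(-2)) · z^(-2)    [power of a power]
= y^16·z^(-8)    [quotient of powers; product of powers]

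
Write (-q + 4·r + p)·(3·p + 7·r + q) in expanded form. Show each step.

(-q + 4·r + p)·(3·p + 7·r + q)
= -3·p·q - 7·q·r - q² + 12·p·r + 28·r² + 4·q·r + 3·p² + 7·p·r + p·q    [distributive law]
= -2·p·q - 3·q·r - q² + 19·p·r + 28·r² + 3·p²    [combine like terms]

-2·p·q - 3·q·r - q² + 19·p·r + 28·r² + 3·p²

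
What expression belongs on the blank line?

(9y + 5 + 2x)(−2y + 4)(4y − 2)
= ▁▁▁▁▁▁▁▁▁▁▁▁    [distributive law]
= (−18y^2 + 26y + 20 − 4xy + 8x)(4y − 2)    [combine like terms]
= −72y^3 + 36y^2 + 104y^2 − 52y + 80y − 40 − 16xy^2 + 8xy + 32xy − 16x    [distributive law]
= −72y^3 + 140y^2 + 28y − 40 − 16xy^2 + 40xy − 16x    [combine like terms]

By distributive law:

(−18y^2 + 36y − 10y + 20 − 4xy + 8x)(4y − 2)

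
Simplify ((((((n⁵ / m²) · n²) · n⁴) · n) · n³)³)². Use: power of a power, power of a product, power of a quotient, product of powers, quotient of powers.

m⁻¹²n⁹⁰

((((((n⁵ / m²) · n²) · n⁴) · n) · n³)³)²
= (((((n⁵ / m²) · n²) · n⁴) · n) · n³)⁶    [power of a power]
= (((((n⁵ / m²) · n²) · n⁴) · n)⁶) · ((n³)⁶)    [power of a product]
= (((((n⁵ / m²) · n²) · n⁴)⁶) · (n⁶)) · ((n³)⁶)    [power of a product]
= (((((n⁵ / m²) · n²)⁶) · ((n⁴)⁶)) · (n⁶)) · ((n³)⁶)    [power of a product]
= (((((n⁵ / m²)⁶) · ((n²)⁶)) · ((n⁴)⁶)) · (n⁶)) · ((n³)⁶)    [power of a product]
= ((((((n⁵)⁶) / ((m²)⁶)) · ((n²)⁶)) · ((n⁴)⁶)) · (n⁶)) · ((n³)⁶)    [power of a quotient]
= ((((n³⁰ / ((m²)⁶)) · ((n²)⁶)) · ((n⁴)⁶)) · (n⁶)) · ((n³)⁶)    [power of a power]
= ((((n³⁰ / m¹²) · ((n²)⁶)) · ((n⁴)⁶)) · (n⁶)) · ((n³)⁶)    [power of a power]
= ((((n³⁰ / m¹²) · n¹²) · ((n⁴)⁶)) · (n⁶)) · ((n³)⁶)    [power of a power]
= ((((n³⁰ / m¹²) · n¹²) · n²⁴) · (n⁶)) · ((n³)⁶)    [power of a power]
= ((((n³⁰ / m¹²) · n¹²) · n²⁴) · n⁶) · n¹⁸    [power of a power]
= m⁻¹²n⁹⁰    [quotient of powers; product of powers]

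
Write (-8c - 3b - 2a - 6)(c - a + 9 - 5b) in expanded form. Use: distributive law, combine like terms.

(-8c - 3b - 2a - 6)(c - a + 9 - 5b)
= -8c² + 8ac - 72c + 40bc - 3bc + 3ab - 27b + 15b² - 2ac + 2a² - 18a + 10ab - 6c + 6a - 54 + 30b    [distributive law]
= -8c² + 6ac - 78c + 37bc + 13ab + 3b + 15b² + 2a² - 12a - 54    [combine like terms]

-8c² + 6ac - 78c + 37bc + 13ab + 3b + 15b² + 2a² - 12a - 54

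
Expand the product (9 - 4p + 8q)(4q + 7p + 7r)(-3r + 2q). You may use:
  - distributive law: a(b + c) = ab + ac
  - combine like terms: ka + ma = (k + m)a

18qr + 72q^2 - 189pr + 126pq - 189r^2 - 176pqr + 80pq^2 + 84p^2r - 56p^2q + 84pr^2 + 16q^2r + 64q^3 - 168qr^2

(9 - 4p + 8q)(4q + 7p + 7r)(-3r + 2q)
= (36q + 63p + 63r - 16pq - 28p^2 - 28pr + 32q^2 + 56pq + 56qr)(-3r + 2q)    [distributive law]
= (36q + 63p + 63r + 40pq - 28p^2 - 28pr + 32q^2 + 56qr)(-3r + 2q)    [combine like terms]
= -108qr + 72q^2 - 189pr + 126pq - 189r^2 + 126qr - 120pqr + 80pq^2 + 84p^2r - 56p^2q + 84pr^2 - 56pqr - 96q^2r + 64q^3 - 168qr^2 + 112q^2r    [distributive law]
= 18qr + 72q^2 - 189pr + 126pq - 189r^2 - 176pqr + 80pq^2 + 84p^2r - 56p^2q + 84pr^2 + 16q^2r + 64q^3 - 168qr^2    [combine like terms]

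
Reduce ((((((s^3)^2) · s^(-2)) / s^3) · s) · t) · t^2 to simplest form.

s^2t^3

((((((s^3)^2) · s^(-2)) / s^3) · s) · t) · t^2
= ((((s^6 · s^(-2)) / s^3) · s) · t) · t^2    [power of a power]
= (((s^4 / s^3) · s) · t) · t^2    [product of powers]
= ((s · s) · t) · t^2    [quotient of powers]
= (s^2 · t) · t^2    [product of powers]
= s^2t^3    [product of powers]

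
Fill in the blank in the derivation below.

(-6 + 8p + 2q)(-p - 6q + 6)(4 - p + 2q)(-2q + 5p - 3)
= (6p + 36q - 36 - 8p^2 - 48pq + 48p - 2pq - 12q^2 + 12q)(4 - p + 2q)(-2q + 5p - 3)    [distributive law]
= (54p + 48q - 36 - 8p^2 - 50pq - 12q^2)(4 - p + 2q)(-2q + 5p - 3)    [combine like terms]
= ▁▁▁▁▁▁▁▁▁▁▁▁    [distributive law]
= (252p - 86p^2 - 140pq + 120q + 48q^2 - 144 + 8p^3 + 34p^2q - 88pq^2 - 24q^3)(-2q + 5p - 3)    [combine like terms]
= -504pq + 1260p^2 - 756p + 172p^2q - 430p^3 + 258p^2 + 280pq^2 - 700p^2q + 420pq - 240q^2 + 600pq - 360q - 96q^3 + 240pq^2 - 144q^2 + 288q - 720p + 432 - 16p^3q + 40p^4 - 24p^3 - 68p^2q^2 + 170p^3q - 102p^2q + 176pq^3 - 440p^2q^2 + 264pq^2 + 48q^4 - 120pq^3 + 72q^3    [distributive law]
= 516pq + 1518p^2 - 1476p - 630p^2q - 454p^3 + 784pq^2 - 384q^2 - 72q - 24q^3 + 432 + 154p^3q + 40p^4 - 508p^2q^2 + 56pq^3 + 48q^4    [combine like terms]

Applying distributive law to the line above:

(216p - 54p^2 + 108pq + 192q - 48pq + 96q^2 - 144 + 36p - 72q - 32p^2 + 8p^3 - 16p^2q - 200pq + 50p^2q - 100pq^2 - 48q^2 + 12pq^2 - 24q^3)(-2q + 5p - 3)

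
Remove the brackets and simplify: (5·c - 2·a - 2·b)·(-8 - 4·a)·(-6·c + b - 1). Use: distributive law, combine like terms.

240·c^2 - 136·b·c + 40·c + 120·a·c^2 - 68·a·b·c - 76·a·c + 8·a·b - 16·a - 48·a^2·c + 8·a^2·b - 8·a^2 + 16·b^2 - 16·b + 8·a·b^2

(5·c - 2·a - 2·b)·(-8 - 4·a)·(-6·c + b - 1)
= (-40·c - 20·a·c + 16·a + 8·a^2 + 16·b + 8·a·b)·(-6·c + b - 1)    [distributive law]
= 240·c^2 - 40·b·c + 40·c + 120·a·c^2 - 20·a·b·c + 20·a·c - 96·a·c + 16·a·b - 16·a - 48·a^2·c + 8·a^2·b - 8·a^2 - 96·b·c + 16·b^2 - 16·b - 48·a·b·c + 8·a·b^2 - 8·a·b    [distributive law]
= 240·c^2 - 136·b·c + 40·c + 120·a·c^2 - 68·a·b·c - 76·a·c + 8·a·b - 16·a - 48·a^2·c + 8·a^2·b - 8·a^2 + 16·b^2 - 16·b + 8·a·b^2    [combine like terms]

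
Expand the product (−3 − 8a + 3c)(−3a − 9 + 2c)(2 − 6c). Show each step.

162a − 536ac + 54 − 228c + 210c^2 + 48a^2 − 144a^2c + 150ac^2 − 36c^3

(−3 − 8a + 3c)(−3a − 9 + 2c)(2 − 6c)
= (9a + 27 − 6c + 24a^2 + 72a − 16ac − 9ac − 27c + 6c^2)(2 − 6c)    [distributive law]
= (81a + 27 − 33c + 24a^2 − 25ac + 6c^2)(2 − 6c)    [combine like terms]
= 162a − 486ac + 54 − 162c − 66c + 198c^2 + 48a^2 − 144a^2c − 50ac + 150ac^2 + 12c^2 − 36c^3    [distributive law]
= 162a − 536ac + 54 − 228c + 210c^2 + 48a^2 − 144a^2c + 150ac^2 − 36c^3    [combine like terms]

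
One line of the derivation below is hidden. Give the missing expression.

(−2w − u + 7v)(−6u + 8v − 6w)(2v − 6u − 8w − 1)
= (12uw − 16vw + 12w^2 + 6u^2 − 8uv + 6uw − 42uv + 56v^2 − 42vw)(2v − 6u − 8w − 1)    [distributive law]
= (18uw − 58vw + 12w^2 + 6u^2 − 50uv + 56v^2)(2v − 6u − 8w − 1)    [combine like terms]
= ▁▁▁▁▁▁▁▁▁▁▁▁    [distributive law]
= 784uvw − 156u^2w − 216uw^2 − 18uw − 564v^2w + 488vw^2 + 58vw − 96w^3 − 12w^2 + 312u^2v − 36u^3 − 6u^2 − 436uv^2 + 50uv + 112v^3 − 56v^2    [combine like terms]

Applying distributive law to the line above:

36uvw − 108u^2w − 144uw^2 − 18uw − 116v^2w + 348uvw + 464vw^2 + 58vw + 24vw^2 − 72uw^2 − 96w^3 − 12w^2 + 12u^2v − 36u^3 − 48u^2w − 6u^2 − 100uv^2 + 300u^2v + 400uvw + 50uv + 112v^3 − 336uv^2 − 448v^2w − 56v^2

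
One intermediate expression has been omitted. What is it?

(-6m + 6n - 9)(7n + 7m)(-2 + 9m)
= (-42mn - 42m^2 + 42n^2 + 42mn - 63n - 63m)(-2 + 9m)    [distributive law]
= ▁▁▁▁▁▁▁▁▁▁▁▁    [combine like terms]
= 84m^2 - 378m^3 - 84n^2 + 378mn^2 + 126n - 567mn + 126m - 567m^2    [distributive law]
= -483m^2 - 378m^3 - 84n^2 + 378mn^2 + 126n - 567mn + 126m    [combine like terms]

Applying combine like terms to the line above:

(-42m^2 + 42n^2 - 63n - 63m)(-2 + 9m)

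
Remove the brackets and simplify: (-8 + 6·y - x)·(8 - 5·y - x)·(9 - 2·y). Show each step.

-576 + 920·y - 446·y^2 + 60·y^3 - 9·x·y + 2·x·y^2 + 9·x^2 - 2·x^2·y

(-8 + 6·y - x)·(8 - 5·y - x)·(9 - 2·y)
= (-64 + 40·y + 8·x + 48·y - 30·y^2 - 6·x·y - 8·x + 5·x·y + x^2)·(9 - 2·y)    [distributive law]
= (-64 + 88·y - 30·y^2 - x·y + x^2)·(9 - 2·y)    [combine like terms]
= -576 + 128·y + 792·y - 176·y^2 - 270·y^2 + 60·y^3 - 9·x·y + 2·x·y^2 + 9·x^2 - 2·x^2·y    [distributive law]
= -576 + 920·y - 446·y^2 + 60·y^3 - 9·x·y + 2·x·y^2 + 9·x^2 - 2·x^2·y    [combine like terms]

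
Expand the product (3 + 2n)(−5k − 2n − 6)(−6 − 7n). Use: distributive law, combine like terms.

(3 + 2n)(−5k − 2n − 6)(−6 − 7n)
= (−15k − 6n − 18 − 10kn − 4n^2 − 12n)(−6 − 7n)    [distributive law]
= (−15k − 18n − 18 − 10kn − 4n^2)(−6 − 7n)    [combine like terms]
= 90k + 105kn + 108n + 126n^2 + 108 + 126n + 60kn + 70kn^2 + 24n^2 + 28n^3    [distributive law]
= 90k + 165kn + 234n + 150n^2 + 108 + 70kn^2 + 28n^3    [combine like terms]

90k + 165kn + 234n + 150n^2 + 108 + 70kn^2 + 28n^3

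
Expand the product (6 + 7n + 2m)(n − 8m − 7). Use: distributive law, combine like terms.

(6 + 7n + 2m)(n − 8m − 7)
= 6n − 48m − 42 + 7n² − 56mn − 49n + 2mn − 16m² − 14m    [distributive law]
= −43n − 62m − 42 + 7n² − 54mn − 16m²    [combine like terms]

−43n − 62m − 42 + 7n² − 54mn − 16m²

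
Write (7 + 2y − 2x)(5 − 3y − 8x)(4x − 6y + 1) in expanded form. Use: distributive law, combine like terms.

74x − 221y + 35 + 342xy + 60y^2 − 248x^2 + 36xy^2 + 36y^3 − 136x^2y + 64x^3

(7 + 2y − 2x)(5 − 3y − 8x)(4x − 6y + 1)
= (35 − 21y − 56x + 10y − 6y^2 − 16xy − 10x + 6xy + 16x^2)(4x − 6y + 1)    [distributive law]
= (35 − 11y − 66x − 6y^2 − 10xy + 16x^2)(4x − 6y + 1)    [combine like terms]
= 140x − 210y + 35 − 44xy + 66y^2 − 11y − 264x^2 + 396xy − 66x − 24xy^2 + 36y^3 − 6y^2 − 40x^2y + 60xy^2 − 10xy + 64x^3 − 96x^2y + 16x^2    [distributive law]
= 74x − 221y + 35 + 342xy + 60y^2 − 248x^2 + 36xy^2 + 36y^3 − 136x^2y + 64x^3    [combine like terms]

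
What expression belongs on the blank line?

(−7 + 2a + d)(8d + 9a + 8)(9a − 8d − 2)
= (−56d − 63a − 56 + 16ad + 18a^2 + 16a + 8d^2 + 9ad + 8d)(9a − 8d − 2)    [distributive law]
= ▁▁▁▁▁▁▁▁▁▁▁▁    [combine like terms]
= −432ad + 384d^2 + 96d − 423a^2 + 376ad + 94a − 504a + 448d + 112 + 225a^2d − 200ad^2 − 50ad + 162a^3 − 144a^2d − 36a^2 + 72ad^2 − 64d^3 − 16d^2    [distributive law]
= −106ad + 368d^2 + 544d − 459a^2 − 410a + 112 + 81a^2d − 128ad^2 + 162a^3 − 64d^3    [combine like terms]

After combine like terms, the bracketed line is:

(−48d − 47a − 56 + 25ad + 18a^2 + 8d^2)(9a − 8d − 2)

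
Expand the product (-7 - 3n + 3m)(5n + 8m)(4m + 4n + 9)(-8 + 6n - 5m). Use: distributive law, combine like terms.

2111mn - 527mn^2 + 1697m^2n + 310n^2 - 1170n^3 + 2520n + 2584m^2 - 728m^3 + 4032m - 276mn^3 + 840m^2n^2 - 360n^4 + 276m^3n - 480m^4

(-7 - 3n + 3m)(5n + 8m)(4m + 4n + 9)(-8 + 6n - 5m)
= (-35n - 56m - 15n^2 - 24mn + 15mn + 24m^2)(4m + 4n + 9)(-8 + 6n - 5m)    [distributive law]
= (-35n - 56m - 15n^2 - 9mn + 24m^2)(4m + 4n + 9)(-8 + 6n - 5m)    [combine like terms]
= (-140mn - 140n^2 - 315n - 224m^2 - 224mn - 504m - 60mn^2 - 60n^3 - 135n^2 - 36m^2n - 36mn^2 - 81mn + 96m^3 + 96m^2n + 216m^2)(-8 + 6n - 5m)    [distributive law]
= (-445mn - 275n^2 - 315n - 8m^2 - 504m - 96mn^2 - 60n^3 + 60m^2n + 96m^3)(-8 + 6n - 5m)    [combine like terms]
= 3560mn - 2670mn^2 + 2225m^2n + 2200n^2 - 1650n^3 + 1375mn^2 + 2520n - 1890n^2 + 1575mn + 64m^2 - 48m^2n + 40m^3 + 4032m - 3024mn + 2520m^2 + 768mn^2 - 576mn^3 + 480m^2n^2 + 480n^3 - 360n^4 + 300mn^3 - 480m^2n + 360m^2n^2 - 300m^3n - 768m^3 + 576m^3n - 480m^4    [distributive law]
= 2111mn - 527mn^2 + 1697m^2n + 310n^2 - 1170n^3 + 2520n + 2584m^2 - 728m^3 + 4032m - 276mn^3 + 840m^2n^2 - 360n^4 + 276m^3n - 480m^4    [combine like terms]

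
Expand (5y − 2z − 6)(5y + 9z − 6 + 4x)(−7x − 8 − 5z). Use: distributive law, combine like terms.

−175xy^2 − 200y^2 − 125y^2z − 345xyz + 20yz − 175yz^2 + 260xy + 480y − 140x^2y + 166xz^2 + 354z^2 + 90z^3 + 478xz + 156z + 56x^2z − 60x − 288 + 168x^2

(5y − 2z − 6)(5y + 9z − 6 + 4x)(−7x − 8 − 5z)
= (25y^2 + 45yz − 30y + 20xy − 10yz − 18z^2 + 12z − 8xz − 30y − 54z + 36 − 24x)(−7x − 8 − 5z)    [distributive law]
= (25y^2 + 35yz − 60y + 20xy − 18z^2 − 42z − 8xz + 36 − 24x)(−7x − 8 − 5z)    [combine like terms]
= −175xy^2 − 200y^2 − 125y^2z − 245xyz − 280yz − 175yz^2 + 420xy + 480y + 300yz − 140x^2y − 160xy − 100xyz + 126xz^2 + 144z^2 + 90z^3 + 294xz + 336z + 210z^2 + 56x^2z + 64xz + 40xz^2 − 252x − 288 − 180z + 168x^2 + 192x + 120xz    [distributive law]
= −175xy^2 − 200y^2 − 125y^2z − 345xyz + 20yz − 175yz^2 + 260xy + 480y − 140x^2y + 166xz^2 + 354z^2 + 90z^3 + 478xz + 156z + 56x^2z − 60x − 288 + 168x^2    [combine like terms]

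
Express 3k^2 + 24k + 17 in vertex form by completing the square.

3k^2 + 24k + 17
= 3(k^2 + 8k) + 17    [factor out 3 from the k-terms]
= 3(k^2 + 8k + 16 - 16) + 17    [add and subtract 16 inside the bracket]
= 3(k + 4)^2 - 48 + 17    [perfect-square identity]
= 3(k + 4)^2 - 31    [combine constants]

3(k + 4)^2 - 31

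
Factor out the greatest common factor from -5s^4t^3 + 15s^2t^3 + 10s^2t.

5s^2t(-s^2t^2 + 3t^2 + 2)

-5s^4t^3 + 15s^2t^3 + 10s^2t
= 5(-s^4t^3 + 3s^2t^3 + 2s^2t)    [factor out 5]
= 5s^2t(-s^2t^2 + 3t^2 + 2)    [factor out s^2t]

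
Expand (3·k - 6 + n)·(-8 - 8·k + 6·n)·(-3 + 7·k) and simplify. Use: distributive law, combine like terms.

(3·k - 6 + n)·(-8 - 8·k + 6·n)·(-3 + 7·k)
= (-24·k - 24·k^2 + 18·k·n + 48 + 48·k - 36·n - 8·n - 8·k·n + 6·n^2)·(-3 + 7·k)    [distributive law]
= (24·k - 24·k^2 + 10·k·n + 48 - 44·n + 6·n^2)·(-3 + 7·k)    [combine like terms]
= -72·k + 168·k^2 + 72·k^2 - 168·k^3 - 30·k·n + 70·k^2·n - 144 + 336·k + 132·n - 308·k·n - 18·n^2 + 42·k·n^2    [distributive law]
= 264·k + 240·k^2 - 168·k^3 - 338·k·n + 70·k^2·n - 144 + 132·n - 18·n^2 + 42·k·n^2    [combine like terms]

264·k + 240·k^2 - 168·k^3 - 338·k·n + 70·k^2·n - 144 + 132·n - 18·n^2 + 42·k·n^2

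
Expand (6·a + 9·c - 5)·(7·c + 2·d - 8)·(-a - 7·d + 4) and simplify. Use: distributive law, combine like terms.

-42·a^2·c - 312·a·c·d + 275·a·c - 12·a^2·d - 84·a·d^2 + 394·a·d + 48·a^2 - 232·a - 63·a·c^2 - 441·c^2·d + 252·c^2 - 126·c·d^2 + 821·c·d - 428·c + 70·d^2 - 320·d + 160

(6·a + 9·c - 5)·(7·c + 2·d - 8)·(-a - 7·d + 4)
= (42·a·c + 12·a·d - 48·a + 63·c^2 + 18·c·d - 72·c - 35·c - 10·d + 40)·(-a - 7·d + 4)    [distributive law]
= (42·a·c + 12·a·d - 48·a + 63·c^2 + 18·c·d - 107·c - 10·d + 40)·(-a - 7·d + 4)    [combine like terms]
= -42·a^2·c - 294·a·c·d + 168·a·c - 12·a^2·d - 84·a·d^2 + 48·a·d + 48·a^2 + 336·a·d - 192·a - 63·a·c^2 - 441·c^2·d + 252·c^2 - 18·a·c·d - 126·c·d^2 + 72·c·d + 107·a·c + 749·c·d - 428·c + 10·a·d + 70·d^2 - 40·d - 40·a - 280·d + 160    [distributive law]
= -42·a^2·c - 312·a·c·d + 275·a·c - 12·a^2·d - 84·a·d^2 + 394·a·d + 48·a^2 - 232·a - 63·a·c^2 - 441·c^2·d + 252·c^2 - 126·c·d^2 + 821·c·d - 428·c + 70·d^2 - 320·d + 160    [combine like terms]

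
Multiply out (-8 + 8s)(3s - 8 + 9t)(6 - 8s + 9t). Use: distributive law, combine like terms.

-1040s + 848s^2 + 216st + 384 + 144t - 648t^2 - 192s^3 - 360s^2t + 648st^2

(-8 + 8s)(3s - 8 + 9t)(6 - 8s + 9t)
= (-24s + 64 - 72t + 24s^2 - 64s + 72st)(6 - 8s + 9t)    [distributive law]
= (-88s + 64 - 72t + 24s^2 + 72st)(6 - 8s + 9t)    [combine like terms]
= -528s + 704s^2 - 792st + 384 - 512s + 576t - 432t + 576st - 648t^2 + 144s^2 - 192s^3 + 216s^2t + 432st - 576s^2t + 648st^2    [distributive law]
= -1040s + 848s^2 + 216st + 384 + 144t - 648t^2 - 192s^3 - 360s^2t + 648st^2    [combine like terms]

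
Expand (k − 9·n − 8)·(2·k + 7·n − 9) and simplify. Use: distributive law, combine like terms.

(k − 9·n − 8)·(2·k + 7·n − 9)
= 2·k^2 + 7·k·n − 9·k − 18·k·n − 63·n^2 + 81·n − 16·k − 56·n + 72    [distributive law]
= 2·k^2 − 11·k·n − 25·k − 63·n^2 + 25·n + 72    [combine like terms]

2·k^2 − 11·k·n − 25·k − 63·n^2 + 25·n + 72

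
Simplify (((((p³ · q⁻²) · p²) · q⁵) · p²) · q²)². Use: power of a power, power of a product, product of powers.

p¹⁴·q¹⁰

(((((p³ · q⁻²) · p²) · q⁵) · p²) · q²)²
= (((((p³ · q⁻²) · p²) · q⁵) · p²)²) · ((q²)²)    [power of a product]
= (((((p³ · q⁻²) · p²) · q⁵)²) · ((p²)²)) · ((q²)²)    [power of a product]
= (((((p³ · q⁻²) · p²)²) · ((q⁵)²)) · ((p²)²)) · ((q²)²)    [power of a product]
= (((((p³ · q⁻²)²) · ((p²)²)) · ((q⁵)²)) · ((p²)²)) · ((q²)²)    [power of a product]
= ((((((p³)²) · ((q⁻²)²)) · ((p²)²)) · ((q⁵)²)) · ((p²)²)) · ((q²)²)    [power of a product]
= ((((p⁶ · ((q⁻²)²)) · ((p²)²)) · ((q⁵)²)) · ((p²)²)) · ((q²)²)    [power of a power]
= ((((p⁶ · q⁻⁴) · ((p²)²)) · ((q⁵)²)) · ((p²)²)) · ((q²)²)    [power of a power]
= ((((p⁶ · q⁻⁴) · p⁴) · ((q⁵)²)) · ((p²)²)) · ((q²)²)    [power of a power]
= ((((p⁶ · q⁻⁴) · p⁴) · q¹⁰) · ((p²)²)) · ((q²)²)    [power of a power]
= ((((p⁶ · q⁻⁴) · p⁴) · q¹⁰) · p⁴) · ((q²)²)    [power of a power]
= ((((p⁶ · q⁻⁴) · p⁴) · q¹⁰) · p⁴) · q⁴    [power of a power]
= p¹⁴·q¹⁰    [product of powers]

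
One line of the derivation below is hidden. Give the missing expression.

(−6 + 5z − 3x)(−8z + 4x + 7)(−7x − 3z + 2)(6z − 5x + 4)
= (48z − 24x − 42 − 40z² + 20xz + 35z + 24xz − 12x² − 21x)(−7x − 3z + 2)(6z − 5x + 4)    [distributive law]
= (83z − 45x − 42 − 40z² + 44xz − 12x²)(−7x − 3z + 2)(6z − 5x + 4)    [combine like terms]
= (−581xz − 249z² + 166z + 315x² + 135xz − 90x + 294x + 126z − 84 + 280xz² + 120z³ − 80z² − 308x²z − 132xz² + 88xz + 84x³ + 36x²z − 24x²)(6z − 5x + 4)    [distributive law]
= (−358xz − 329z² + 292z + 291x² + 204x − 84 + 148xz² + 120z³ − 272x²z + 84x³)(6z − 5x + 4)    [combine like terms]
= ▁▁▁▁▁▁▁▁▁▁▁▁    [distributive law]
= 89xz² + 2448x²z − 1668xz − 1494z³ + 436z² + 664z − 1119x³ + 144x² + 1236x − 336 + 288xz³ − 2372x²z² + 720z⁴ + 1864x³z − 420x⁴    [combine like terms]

After distributive law, the bracketed line is:

−2148xz² + 1790x²z − 1432xz − 1974z³ + 1645xz² − 1316z² + 1752z² − 1460xz + 1168z + 1746x²z − 1455x³ + 1164x² + 1224xz − 1020x² + 816x − 504z + 420x − 336 + 888xz³ − 740x²z² + 592xz² + 720z⁴ − 600xz³ + 480z³ − 1632x²z² + 1360x³z − 1088x²z + 504x³z − 420x⁴ + 336x³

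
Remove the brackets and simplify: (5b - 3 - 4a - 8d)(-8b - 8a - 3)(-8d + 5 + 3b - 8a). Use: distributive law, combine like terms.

(5b - 3 - 4a - 8d)(-8b - 8a - 3)(-8d + 5 + 3b - 8a)
= (-40b² - 40ab - 15b + 24b + 24a + 9 + 32ab + 32a² + 12a + 64bd + 64ad + 24d)(-8d + 5 + 3b - 8a)    [distributive law]
= (-40b² - 8ab + 9b + 36a + 9 + 32a² + 64bd + 64ad + 24d)(-8d + 5 + 3b - 8a)    [combine like terms]
= 320b²d - 200b² - 120b³ + 320ab² + 64abd - 40ab - 24ab² + 64a²b - 72bd + 45b + 27b² - 72ab - 288ad + 180a + 108ab - 288a² - 72d + 45 + 27b - 72a - 256a²d + 160a² + 96a²b - 256a³ - 512bd² + 320bd + 192b²d - 512abd - 512ad² + 320ad + 192abd - 512a²d - 192d² + 120d + 72bd - 192ad    [distributive law]
= 512b²d - 173b² - 120b³ + 296ab² - 256abd - 4ab + 160a²b + 320bd + 72b - 160ad + 108a - 128a² + 48d + 45 - 768a²d - 256a³ - 512bd² - 512ad² - 192d²    [combine like terms]

512b²d - 173b² - 120b³ + 296ab² - 256abd - 4ab + 160a²b + 320bd + 72b - 160ad + 108a - 128a² + 48d + 45 - 768a²d - 256a³ - 512bd² - 512ad² - 192d²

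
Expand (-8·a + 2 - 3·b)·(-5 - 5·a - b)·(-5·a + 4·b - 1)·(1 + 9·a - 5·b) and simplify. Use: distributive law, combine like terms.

(-8·a + 2 - 3·b)·(-5 - 5·a - b)·(-5·a + 4·b - 1)·(1 + 9·a - 5·b)
= (40·a + 40·a^2 + 8·a·b - 10 - 10·a - 2·b + 15·b + 15·a·b + 3·b^2)·(-5·a + 4·b - 1)·(1 + 9·a - 5·b)    [distributive law]
= (30·a + 40·a^2 + 23·a·b - 10 + 13·b + 3·b^2)·(-5·a + 4·b - 1)·(1 + 9·a - 5·b)    [combine like terms]
= (-150·a^2 + 120·a·b - 30·a - 200·a^3 + 160·a^2·b - 40·a^2 - 115·a^2·b + 92·a·b^2 - 23·a·b + 50·a - 40·b + 10 - 65·a·b + 52·b^2 - 13·b - 15·a·b^2 + 12·b^3 - 3·b^2)·(1 + 9·a - 5·b)    [distributive law]
= (-190·a^2 + 32·a·b + 20·a - 200·a^3 + 45·a^2·b + 77·a·b^2 - 53·b + 10 + 49·b^2 + 12·b^3)·(1 + 9·a - 5·b)    [combine like terms]
= -190·a^2 - 1710·a^3 + 950·a^2·b + 32·a·b + 288·a^2·b - 160·a·b^2 + 20·a + 180·a^2 - 100·a·b - 200·a^3 - 1800·a^4 + 1000·a^3·b + 45·a^2·b + 405·a^3·b - 225·a^2·b^2 + 77·a·b^2 + 693·a^2·b^2 - 385·a·b^3 - 53·b - 477·a·b + 265·b^2 + 10 + 90·a - 50·b + 49·b^2 + 441·a·b^2 - 245·b^3 + 12·b^3 + 108·a·b^3 - 60·b^4    [distributive law]
= -10·a^2 - 1910·a^3 + 1283·a^2·b - 545·a·b + 358·a·b^2 + 110·a - 1800·a^4 + 1405·a^3·b + 468·a^2·b^2 - 277·a·b^3 - 103·b + 314·b^2 + 10 - 233·b^3 - 60·b^4    [combine like terms]

-10·a^2 - 1910·a^3 + 1283·a^2·b - 545·a·b + 358·a·b^2 + 110·a - 1800·a^4 + 1405·a^3·b + 468·a^2·b^2 - 277·a·b^3 - 103·b + 314·b^2 + 10 - 233·b^3 - 60·b^4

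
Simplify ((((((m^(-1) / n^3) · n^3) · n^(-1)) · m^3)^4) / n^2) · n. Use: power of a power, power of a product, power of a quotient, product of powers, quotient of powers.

m^8n^(-5)

((((((m^(-1) / n^3) · n^3) · n^(-1)) · m^3)^4) / n^2) · n
= ((((((m^(-1) / n^3) · n^3) · n^(-1))^4) · ((m^3)^4)) / n^2) · n    [power of a product]
= ((((((m^(-1) / n^3) · n^3)^4) · ((n^(-1))^4)) · ((m^3)^4)) / n^2) · n    [power of a product]
= ((((((m^(-1) / n^3)^4) · ((n^3)^4)) · ((n^(-1))^4)) · ((m^3)^4)) / n^2) · n    [power of a product]
= (((((((m^(-1))^4) / ((n^3)^4)) · ((n^3)^4)) · ((n^(-1))^4)) · ((m^3)^4)) / n^2) · n    [power of a quotient]
= (((((m^(-4) / ((n^3)^4)) · ((n^3)^4)) · ((n^(-1))^4)) · ((m^3)^4)) / n^2) · n    [power of a power]
= (((((m^(-4) / n^12) · ((n^3)^4)) · ((n^(-1))^4)) · ((m^3)^4)) / n^2) · n    [power of a power]
= (((((m^(-4) / n^12) · n^12) · ((n^(-1))^4)) · ((m^3)^4)) / n^2) · n    [power of a power]
= (((((m^(-4) / n^12) · n^12) · n^(-4)) · ((m^3)^4)) / n^2) · n    [power of a power]
= (((((m^(-4) / n^12) · n^12) · n^(-4)) · m^12) / n^2) · n    [power of a power]
= m^8n^(-5)    [quotient of powers; product of powers]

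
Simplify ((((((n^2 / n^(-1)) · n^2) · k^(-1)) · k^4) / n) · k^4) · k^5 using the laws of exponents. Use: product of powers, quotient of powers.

k^12n^4

((((((n^2 / n^(-1)) · n^2) · k^(-1)) · k^4) / n) · k^4) · k^5
= (((((n^3 · n^2) · k^(-1)) · k^4) / n) · k^4) · k^5    [quotient of powers]
= ((((n^5 · k^(-1)) · k^4) / n) · k^4) · k^5    [product of powers]
= k^12n^4    [quotient of powers; product of powers]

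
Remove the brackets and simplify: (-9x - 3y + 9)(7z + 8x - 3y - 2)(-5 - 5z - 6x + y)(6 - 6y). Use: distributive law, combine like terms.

(-9x - 3y + 9)(7z + 8x - 3y - 2)(-5 - 5z - 6x + y)(6 - 6y)
= (-63xz - 72x^2 + 27xy + 18x - 21yz - 24xy + 9y^2 + 6y + 63z + 72x - 27y - 18)(-5 - 5z - 6x + y)(6 - 6y)    [distributive law]
= (-63xz - 72x^2 + 3xy + 90x - 21yz + 9y^2 - 21y + 63z - 18)(-5 - 5z - 6x + y)(6 - 6y)    [combine like terms]
= (315xz + 315xz^2 + 378x^2z - 63xyz + 360x^2 + 360x^2z + 432x^3 - 72x^2y - 15xy - 15xyz - 18x^2y + 3xy^2 - 450x - 450xz - 540x^2 + 90xy + 105yz + 105yz^2 + 126xyz - 21y^2z - 45y^2 - 45y^2z - 54xy^2 + 9y^3 + 105y + 105yz + 126xy - 21y^2 - 315z - 315z^2 - 378xz + 63yz + 90 + 90z + 108x - 18y)(6 - 6y)    [distributive law]
= (-513xz + 315xz^2 + 738x^2z + 48xyz - 180x^2 + 432x^3 - 90x^2y + 201xy - 51xy^2 - 342x + 273yz + 105yz^2 - 66y^2z - 66y^2 + 9y^3 + 87y - 225z - 315z^2 + 90)(6 - 6y)    [combine like terms]
= -3078xz + 3078xyz + 1890xz^2 - 1890xyz^2 + 4428x^2z - 4428x^2yz + 288xyz - 288xy^2z - 1080x^2 + 1080x^2y + 2592x^3 - 2592x^3y - 540x^2y + 540x^2y^2 + 1206xy - 1206xy^2 - 306xy^2 + 306xy^3 - 2052x + 2052xy + 1638yz - 1638y^2z + 630yz^2 - 630y^2z^2 - 396y^2z + 396y^3z - 396y^2 + 396y^3 + 54y^3 - 54y^4 + 522y - 522y^2 - 1350z + 1350yz - 1890z^2 + 1890yz^2 + 540 - 540y    [distributive law]
= -3078xz + 3366xyz + 1890xz^2 - 1890xyz^2 + 4428x^2z - 4428x^2yz - 288xy^2z - 1080x^2 + 540x^2y + 2592x^3 - 2592x^3y + 540x^2y^2 + 3258xy - 1512xy^2 + 306xy^3 - 2052x + 2988yz - 2034y^2z + 2520yz^2 - 630y^2z^2 + 396y^3z - 918y^2 + 450y^3 - 54y^4 - 18y - 1350z - 1890z^2 + 540    [combine like terms]

-3078xz + 3366xyz + 1890xz^2 - 1890xyz^2 + 4428x^2z - 4428x^2yz - 288xy^2z - 1080x^2 + 540x^2y + 2592x^3 - 2592x^3y + 540x^2y^2 + 3258xy - 1512xy^2 + 306xy^3 - 2052x + 2988yz - 2034y^2z + 2520yz^2 - 630y^2z^2 + 396y^3z - 918y^2 + 450y^3 - 54y^4 - 18y - 1350z - 1890z^2 + 540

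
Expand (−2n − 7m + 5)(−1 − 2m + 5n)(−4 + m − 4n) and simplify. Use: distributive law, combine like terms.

−88n + 163mn − 68n^2 − 87m^2n + 114mn^2 + 40n^3 + 7m − 59m^2 + 14m^3 + 20

(−2n − 7m + 5)(−1 − 2m + 5n)(−4 + m − 4n)
= (2n + 4mn − 10n^2 + 7m + 14m^2 − 35mn − 5 − 10m + 25n)(−4 + m − 4n)    [distributive law]
= (27n − 31mn − 10n^2 − 3m + 14m^2 − 5)(−4 + m − 4n)    [combine like terms]
= −108n + 27mn − 108n^2 + 124mn − 31m^2n + 124mn^2 + 40n^2 − 10mn^2 + 40n^3 + 12m − 3m^2 + 12mn − 56m^2 + 14m^3 − 56m^2n + 20 − 5m + 20n    [distributive law]
= −88n + 163mn − 68n^2 − 87m^2n + 114mn^2 + 40n^3 + 7m − 59m^2 + 14m^3 + 20    [combine like terms]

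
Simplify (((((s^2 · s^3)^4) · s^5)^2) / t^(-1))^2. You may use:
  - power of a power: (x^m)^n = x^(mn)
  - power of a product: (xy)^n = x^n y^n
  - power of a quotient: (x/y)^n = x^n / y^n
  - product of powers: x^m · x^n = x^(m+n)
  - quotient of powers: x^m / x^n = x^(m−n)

s^100·t^2

(((((s^2 · s^3)^4) · s^5)^2) / t^(-1))^2
= (((((s^2 · s^3)^4) · s^5)^2)^2) / ((t^(-1))^2)    [power of a quotient]
= ((((s^2 · s^3)^4) · s^5)^4) / ((t^(-1))^2)    [power of a power]
= ((((s^2 · s^3)^4)^4) · ((s^5)^4)) / ((t^(-1))^2)    [power of a product]
= (((s^2 · s^3)^16) · ((s^5)^4)) / ((t^(-1))^2)    [power of a power]
= ((((s^2)^16) · ((s^3)^16)) · ((s^5)^4)) / ((t^(-1))^2)    [power of a product]
= ((s^32 · ((s^3)^16)) · ((s^5)^4)) / ((t^(-1))^2)    [power of a power]
= ((s^32 · s^48) · ((s^5)^4)) / ((t^(-1))^2)    [power of a power]
= (s^80 · ((s^5)^4)) / ((t^(-1))^2)    [product of powers]
= (s^80 · s^20) / ((t^(-1))^2)    [power of a power]
= s^100 / ((t^(-1))^2)    [product of powers]
= s^100 / t^(-2)    [power of a power]
= s^100·t^2    [quotient of powers]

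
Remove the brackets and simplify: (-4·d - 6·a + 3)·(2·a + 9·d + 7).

-62·a·d - 36·d^2 - d - 12·a^2 - 36·a + 21

(-4·d - 6·a + 3)·(2·a + 9·d + 7)
= -8·a·d - 36·d^2 - 28·d - 12·a^2 - 54·a·d - 42·a + 6·a + 27·d + 21    [distributive law]
= -62·a·d - 36·d^2 - d - 12·a^2 - 36·a + 21    [combine like terms]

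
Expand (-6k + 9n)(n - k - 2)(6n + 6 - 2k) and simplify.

-108kn^2 + 18kn + 66k^2n + 12k^2 - 12k^3 + 72k + 54n^3 - 54n^2 - 108n

(-6k + 9n)(n - k - 2)(6n + 6 - 2k)
= (-6kn + 6k^2 + 12k + 9n^2 - 9kn - 18n)(6n + 6 - 2k)    [distributive law]
= (-15kn + 6k^2 + 12k + 9n^2 - 18n)(6n + 6 - 2k)    [combine like terms]
= -90kn^2 - 90kn + 30k^2n + 36k^2n + 36k^2 - 12k^3 + 72kn + 72k - 24k^2 + 54n^3 + 54n^2 - 18kn^2 - 108n^2 - 108n + 36kn    [distributive law]
= -108kn^2 + 18kn + 66k^2n + 12k^2 - 12k^3 + 72k + 54n^3 - 54n^2 - 108n    [combine like terms]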